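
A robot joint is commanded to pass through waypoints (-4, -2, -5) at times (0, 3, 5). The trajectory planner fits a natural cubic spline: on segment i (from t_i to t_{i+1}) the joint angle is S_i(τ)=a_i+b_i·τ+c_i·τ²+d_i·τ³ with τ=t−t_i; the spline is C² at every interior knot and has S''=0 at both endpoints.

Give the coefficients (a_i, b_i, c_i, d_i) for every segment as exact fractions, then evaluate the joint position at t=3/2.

Δ: Δ0=2/3, Δ1=-3/2
row 1: diag=10, rhs=-13; c'=1/5, d'=-13/10
back: M1=-13/10
M: M0=0, M1=-13/10, M2=0
seg 0: a=-4, c=M0/2=0, d=(M1−M0)/(6·3)=-13/180, b=Δ0−h0·(2M0+M1)/6=79/60
seg 1: a=-2, c=M1/2=-13/20, d=(M2−M1)/(6·2)=13/120, b=Δ1−h1·(2M1+M2)/6=-19/30
t_q=3/2 → seg 0, τ=3/2; S=-4+79/60·τ+0·τ²+-13/180·τ³=-363/160

  seg 0: a=-4 b=79/60 c=0 d=-13/180
  seg 1: a=-2 b=-19/30 c=-13/20 d=13/120
S(3/2) = -363/160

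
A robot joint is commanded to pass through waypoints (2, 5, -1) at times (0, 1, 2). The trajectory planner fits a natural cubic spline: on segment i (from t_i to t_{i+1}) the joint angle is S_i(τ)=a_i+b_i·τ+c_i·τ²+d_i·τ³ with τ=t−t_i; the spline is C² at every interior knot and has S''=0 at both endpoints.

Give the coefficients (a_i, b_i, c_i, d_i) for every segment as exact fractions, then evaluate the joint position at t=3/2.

Δ: Δ0=3, Δ1=-6
row 1: diag=4, rhs=-54; c'=1/4, d'=-27/2
back: M1=-27/2
M: M0=0, M1=-27/2, M2=0
seg 0: a=2, c=M0/2=0, d=(M1−M0)/(6·1)=-9/4, b=Δ0−h0·(2M0+M1)/6=21/4
seg 1: a=5, c=M1/2=-27/4, d=(M2−M1)/(6·1)=9/4, b=Δ1−h1·(2M1+M2)/6=-3/2
t_q=3/2 → seg 1, τ=1/2; S=5+-3/2·τ+-27/4·τ²+9/4·τ³=91/32

  seg 0: a=2 b=21/4 c=0 d=-9/4
  seg 1: a=5 b=-3/2 c=-27/4 d=9/4
S(3/2) = 91/32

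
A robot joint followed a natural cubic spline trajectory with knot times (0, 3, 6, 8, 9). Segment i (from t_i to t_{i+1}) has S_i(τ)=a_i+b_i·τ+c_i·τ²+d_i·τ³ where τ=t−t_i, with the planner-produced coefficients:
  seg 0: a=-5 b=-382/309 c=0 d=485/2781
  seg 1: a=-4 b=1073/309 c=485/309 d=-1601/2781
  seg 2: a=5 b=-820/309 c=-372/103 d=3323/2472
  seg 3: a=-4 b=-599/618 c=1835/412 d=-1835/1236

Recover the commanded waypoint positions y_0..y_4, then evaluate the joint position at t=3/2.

y_0=-5 y_1=-4 y_2=5 y_3=-4 y_4=-2
S(3/2) = -5163/824

y_0 = S_0(0) = a_0 = -5
y_1 = S_1(0) = a_1 = -4
y_2 = S_2(0) = a_2 = 5
y_3 = S_3(0) = a_3 = -4
y_4 = S_3(1) = -2
t_q=3/2 is in segment 0 (τ=3/2); S_0(τ)=-5163/824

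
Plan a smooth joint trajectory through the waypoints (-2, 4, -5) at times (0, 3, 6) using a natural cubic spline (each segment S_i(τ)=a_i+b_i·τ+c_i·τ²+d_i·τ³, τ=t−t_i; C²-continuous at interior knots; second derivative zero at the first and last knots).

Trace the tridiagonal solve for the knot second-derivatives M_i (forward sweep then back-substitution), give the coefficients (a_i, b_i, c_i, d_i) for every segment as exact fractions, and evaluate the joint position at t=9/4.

  seg 0: a=-2 b=13/4 c=0 d=-5/36
  seg 1: a=4 b=-1/2 c=-5/4 d=5/36
S(9/4) = 955/256

Δ: Δ0=2, Δ1=-3
row 1: diag=12, rhs=-30; c'=1/4, d'=-5/2
back: M1=-5/2
M: M0=0, M1=-5/2, M2=0
seg 0: a=-2, c=M0/2=0, d=(M1−M0)/(6·3)=-5/36, b=Δ0−h0·(2M0+M1)/6=13/4
seg 1: a=4, c=M1/2=-5/4, d=(M2−M1)/(6·3)=5/36, b=Δ1−h1·(2M1+M2)/6=-1/2
t_q=9/4 → seg 0, τ=9/4; S=-2+13/4·τ+0·τ²+-5/36·τ³=955/256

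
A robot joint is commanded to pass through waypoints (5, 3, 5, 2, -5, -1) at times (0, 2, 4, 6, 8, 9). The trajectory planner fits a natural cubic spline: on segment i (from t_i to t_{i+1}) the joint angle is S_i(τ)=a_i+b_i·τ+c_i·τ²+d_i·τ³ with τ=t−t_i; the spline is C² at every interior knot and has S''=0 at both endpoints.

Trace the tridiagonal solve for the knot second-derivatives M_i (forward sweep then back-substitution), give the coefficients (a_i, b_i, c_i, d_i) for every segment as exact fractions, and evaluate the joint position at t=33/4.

Δ: Δ0=-1, Δ1=1, Δ2=-3/2, Δ3=-7/2, Δ4=4
row 1: diag=8, rhs=12; c'=1/4, d'=3/2
row 2: denom=8−2·1/4=15/2; d'=(-15−2·3/2)/(15/2)=-12/5
row 3: denom=8−2·4/15=112/15; d'=(-12−2·-12/5)/(112/15)=-27/28
row 4: denom=6−2·15/56=153/28; d'=(45−2·-27/28)/(153/28)=146/17
back: M4=146/17
back: M3=-27/28−15/56·146/17=-111/34
back: M2=-12/5−4/15·-111/34=-26/17
back: M1=3/2−1/4·-26/17=32/17
M: M0=0, M1=32/17, M2=-26/17, M3=-111/34, M4=146/17, M5=0
seg 0: a=5, c=M0/2=0, d=(M1−M0)/(6·2)=8/51, b=Δ0−h0·(2M0+M1)/6=-83/51
seg 1: a=3, c=M1/2=16/17, d=(M2−M1)/(6·2)=-29/102, b=Δ1−h1·(2M1+M2)/6=13/51
seg 2: a=5, c=M2/2=-13/17, d=(M3−M2)/(6·2)=-59/408, b=Δ2−h2·(2M2+M3)/6=31/51
seg 3: a=2, c=M3/2=-111/68, d=(M4−M3)/(6·2)=403/408, b=Δ3−h3·(2M3+M4)/6=-427/102
seg 4: a=-5, c=M4/2=73/17, d=(M5−M4)/(6·1)=-73/51, b=Δ4−h4·(2M4+M5)/6=58/51
t_q=33/4 → seg 4, τ=1/4; S=-5+58/51·τ+73/17·τ²+-73/51·τ³=-4863/1088

  seg 0: a=5 b=-83/51 c=0 d=8/51
  seg 1: a=3 b=13/51 c=16/17 d=-29/102
  seg 2: a=5 b=31/51 c=-13/17 d=-59/408
  seg 3: a=2 b=-427/102 c=-111/68 d=403/408
  seg 4: a=-5 b=58/51 c=73/17 d=-73/51
S(33/4) = -4863/1088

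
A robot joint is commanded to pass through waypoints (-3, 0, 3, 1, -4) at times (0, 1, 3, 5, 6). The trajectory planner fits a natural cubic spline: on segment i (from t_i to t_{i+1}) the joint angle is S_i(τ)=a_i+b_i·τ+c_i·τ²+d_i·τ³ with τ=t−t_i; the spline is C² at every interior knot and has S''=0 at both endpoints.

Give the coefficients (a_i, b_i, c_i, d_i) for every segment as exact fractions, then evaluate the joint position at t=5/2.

  seg 0: a=-3 b=193/60 c=0 d=-13/60
  seg 1: a=0 b=77/30 c=-13/20 d=7/120
  seg 2: a=3 b=2/3 c=-3/10 d=-4/15
  seg 3: a=1 b=-56/15 c=-19/10 d=19/30
S(5/2) = 827/320

Δ: Δ0=3, Δ1=3/2, Δ2=-1, Δ3=-5
row 1: diag=6, rhs=-9; c'=1/3, d'=-3/2
row 2: denom=8−2·1/3=22/3; d'=(-15−2·-3/2)/(22/3)=-18/11
row 3: denom=6−2·3/11=60/11; d'=(-24−2·-18/11)/(60/11)=-19/5
back: M3=-19/5
back: M2=-18/11−3/11·-19/5=-3/5
back: M1=-3/2−1/3·-3/5=-13/10
M: M0=0, M1=-13/10, M2=-3/5, M3=-19/5, M4=0
seg 0: a=-3, c=M0/2=0, d=(M1−M0)/(6·1)=-13/60, b=Δ0−h0·(2M0+M1)/6=193/60
seg 1: a=0, c=M1/2=-13/20, d=(M2−M1)/(6·2)=7/120, b=Δ1−h1·(2M1+M2)/6=77/30
seg 2: a=3, c=M2/2=-3/10, d=(M3−M2)/(6·2)=-4/15, b=Δ2−h2·(2M2+M3)/6=2/3
seg 3: a=1, c=M3/2=-19/10, d=(M4−M3)/(6·1)=19/30, b=Δ3−h3·(2M3+M4)/6=-56/15
t_q=5/2 → seg 1, τ=3/2; S=0+77/30·τ+-13/20·τ²+7/120·τ³=827/320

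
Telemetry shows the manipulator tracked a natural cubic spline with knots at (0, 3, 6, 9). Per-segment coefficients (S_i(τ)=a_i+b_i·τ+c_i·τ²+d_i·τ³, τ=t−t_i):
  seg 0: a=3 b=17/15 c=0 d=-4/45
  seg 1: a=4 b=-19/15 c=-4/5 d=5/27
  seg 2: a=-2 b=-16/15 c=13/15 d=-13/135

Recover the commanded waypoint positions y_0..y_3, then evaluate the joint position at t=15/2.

y_0 = S_0(0) = a_0 = 3
y_1 = S_1(0) = a_1 = 4
y_2 = S_2(0) = a_2 = -2
y_3 = S_2(3) = 0
t_q=15/2 is in segment 2 (τ=3/2); S_2(τ)=-79/40

y_0=3 y_1=4 y_2=-2 y_3=0
S(15/2) = -79/40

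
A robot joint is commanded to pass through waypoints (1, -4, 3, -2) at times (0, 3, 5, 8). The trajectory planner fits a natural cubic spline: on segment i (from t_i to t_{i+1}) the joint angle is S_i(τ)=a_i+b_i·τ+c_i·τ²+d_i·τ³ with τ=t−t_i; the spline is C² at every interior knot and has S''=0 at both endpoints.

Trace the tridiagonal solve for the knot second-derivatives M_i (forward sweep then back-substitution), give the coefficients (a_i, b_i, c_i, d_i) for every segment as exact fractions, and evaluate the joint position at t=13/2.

Δ: Δ0=-5/3, Δ1=7/2, Δ2=-5/3
row 1: diag=10, rhs=31; c'=1/5, d'=31/10
row 2: denom=10−2·1/5=48/5; d'=(-31−2·31/10)/(48/5)=-31/8
back: M2=-31/8
back: M1=31/10−1/5·-31/8=31/8
M: M0=0, M1=31/8, M2=-31/8, M3=0
seg 0: a=1, c=M0/2=0, d=(M1−M0)/(6·3)=31/144, b=Δ0−h0·(2M0+M1)/6=-173/48
seg 1: a=-4, c=M1/2=31/16, d=(M2−M1)/(6·2)=-31/48, b=Δ1−h1·(2M1+M2)/6=53/24
seg 2: a=3, c=M2/2=-31/16, d=(M3−M2)/(6·3)=31/144, b=Δ2−h2·(2M2+M3)/6=53/24
t_q=13/2 → seg 2, τ=3/2; S=3+53/24·τ+-31/16·τ²+31/144·τ³=343/128

  seg 0: a=1 b=-173/48 c=0 d=31/144
  seg 1: a=-4 b=53/24 c=31/16 d=-31/48
  seg 2: a=3 b=53/24 c=-31/16 d=31/144
S(13/2) = 343/128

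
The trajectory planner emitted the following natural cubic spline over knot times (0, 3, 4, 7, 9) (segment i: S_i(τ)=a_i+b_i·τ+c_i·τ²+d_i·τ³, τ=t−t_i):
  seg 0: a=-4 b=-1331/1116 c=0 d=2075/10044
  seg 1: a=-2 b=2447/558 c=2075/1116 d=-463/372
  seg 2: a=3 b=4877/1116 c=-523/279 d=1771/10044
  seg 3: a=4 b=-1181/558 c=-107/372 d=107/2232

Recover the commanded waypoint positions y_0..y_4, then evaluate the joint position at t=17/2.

y_0=-4 y_1=-2 y_2=3 y_3=4 y_4=-1
S(17/2) = 2023/5952

y_0 = S_0(0) = a_0 = -4
y_1 = S_1(0) = a_1 = -2
y_2 = S_2(0) = a_2 = 3
y_3 = S_3(0) = a_3 = 4
y_4 = S_3(2) = -1
t_q=17/2 is in segment 3 (τ=3/2); S_3(τ)=2023/5952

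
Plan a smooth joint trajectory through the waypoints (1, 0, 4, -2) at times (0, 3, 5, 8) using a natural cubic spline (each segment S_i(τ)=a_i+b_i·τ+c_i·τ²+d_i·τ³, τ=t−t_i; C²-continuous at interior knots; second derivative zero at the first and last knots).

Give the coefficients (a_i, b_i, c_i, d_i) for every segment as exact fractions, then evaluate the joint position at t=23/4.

  seg 0: a=1 b=-21/16 c=0 d=47/432
  seg 1: a=0 b=13/8 c=47/48 d=-19/48
  seg 2: a=4 b=19/24 c=-67/48 d=67/432
S(23/4) = 3967/1024

Δ: Δ0=-1/3, Δ1=2, Δ2=-2
row 1: diag=10, rhs=14; c'=1/5, d'=7/5
row 2: denom=10−2·1/5=48/5; d'=(-24−2·7/5)/(48/5)=-67/24
back: M2=-67/24
back: M1=7/5−1/5·-67/24=47/24
M: M0=0, M1=47/24, M2=-67/24, M3=0
seg 0: a=1, c=M0/2=0, d=(M1−M0)/(6·3)=47/432, b=Δ0−h0·(2M0+M1)/6=-21/16
seg 1: a=0, c=M1/2=47/48, d=(M2−M1)/(6·2)=-19/48, b=Δ1−h1·(2M1+M2)/6=13/8
seg 2: a=4, c=M2/2=-67/48, d=(M3−M2)/(6·3)=67/432, b=Δ2−h2·(2M2+M3)/6=19/24
t_q=23/4 → seg 2, τ=3/4; S=4+19/24·τ+-67/48·τ²+67/432·τ³=3967/1024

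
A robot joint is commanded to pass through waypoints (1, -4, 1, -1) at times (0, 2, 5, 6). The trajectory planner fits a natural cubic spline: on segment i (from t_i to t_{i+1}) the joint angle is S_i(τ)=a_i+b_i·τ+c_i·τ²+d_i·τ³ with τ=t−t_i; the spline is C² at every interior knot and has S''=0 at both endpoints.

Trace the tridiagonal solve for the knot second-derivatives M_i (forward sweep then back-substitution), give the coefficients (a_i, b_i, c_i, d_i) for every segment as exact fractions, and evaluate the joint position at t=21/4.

Δ: Δ0=-5/2, Δ1=5/3, Δ2=-2
row 1: diag=10, rhs=25; c'=3/10, d'=5/2
row 2: denom=8−3·3/10=71/10; d'=(-22−3·5/2)/(71/10)=-295/71
back: M2=-295/71
back: M1=5/2−3/10·-295/71=266/71
M: M0=0, M1=266/71, M2=-295/71, M3=0
seg 0: a=1, c=M0/2=0, d=(M1−M0)/(6·2)=133/426, b=Δ0−h0·(2M0+M1)/6=-1597/426
seg 1: a=-4, c=M1/2=133/71, d=(M2−M1)/(6·3)=-187/426, b=Δ1−h1·(2M1+M2)/6=-1/426
seg 2: a=1, c=M2/2=-295/142, d=(M3−M2)/(6·1)=295/426, b=Δ2−h2·(2M2+M3)/6=-131/213
t_q=21/4 → seg 2, τ=1/4; S=1+-131/213·τ+-295/142·τ²+295/426·τ³=6609/9088

  seg 0: a=1 b=-1597/426 c=0 d=133/426
  seg 1: a=-4 b=-1/426 c=133/71 d=-187/426
  seg 2: a=1 b=-131/213 c=-295/142 d=295/426
S(21/4) = 6609/9088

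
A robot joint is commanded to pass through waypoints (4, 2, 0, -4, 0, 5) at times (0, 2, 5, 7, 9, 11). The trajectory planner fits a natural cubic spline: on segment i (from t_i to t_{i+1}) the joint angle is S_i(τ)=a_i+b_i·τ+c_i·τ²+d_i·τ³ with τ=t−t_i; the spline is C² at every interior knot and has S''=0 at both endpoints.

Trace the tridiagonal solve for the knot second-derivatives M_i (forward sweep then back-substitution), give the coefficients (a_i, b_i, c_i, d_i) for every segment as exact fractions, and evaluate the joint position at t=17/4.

Δ: Δ0=-1, Δ1=-2/3, Δ2=-2, Δ3=2, Δ4=5/2
row 1: diag=10, rhs=2; c'=3/10, d'=1/5
row 2: denom=10−3·3/10=91/10; d'=(-8−3·1/5)/(91/10)=-86/91
row 3: denom=8−2·20/91=688/91; d'=(24−2·-86/91)/(688/91)=589/172
row 4: denom=8−2·91/344=1285/172; d'=(3−2·589/172)/(1285/172)=-662/1285
back: M4=-662/1285
back: M3=589/172−91/344·-662/1285=9151/2570
back: M2=-86/91−20/91·9151/2570=-444/257
back: M1=1/5−3/10·-444/257=923/1285
M: M0=0, M1=923/1285, M2=-444/257, M3=9151/2570, M4=-662/1285, M5=0
seg 0: a=4, c=M0/2=0, d=(M1−M0)/(6·2)=923/15420, b=Δ0−h0·(2M0+M1)/6=-4778/3855
seg 1: a=2, c=M1/2=923/2570, d=(M2−M1)/(6·3)=-3143/23130, b=Δ1−h1·(2M1+M2)/6=-2009/3855
seg 2: a=0, c=M2/2=-222/257, d=(M3−M2)/(6·2)=13591/30840, b=Δ2−h2·(2M2+M3)/6=-15691/7710
seg 3: a=-4, c=M3/2=9151/5140, d=(M4−M3)/(6·2)=-2095/6168, b=Δ3−h3·(2M3+M4)/6=-779/3855
seg 4: a=0, c=M4/2=-331/1285, d=(M5−M4)/(6·2)=331/7710, b=Δ4−h4·(2M4+M5)/6=21923/7710
t_q=17/4 → seg 1, τ=9/4; S=2+-2009/3855·τ+923/2570·τ²+-3143/23130·τ³=36113/32896

  seg 0: a=4 b=-4778/3855 c=0 d=923/15420
  seg 1: a=2 b=-2009/3855 c=923/2570 d=-3143/23130
  seg 2: a=0 b=-15691/7710 c=-222/257 d=13591/30840
  seg 3: a=-4 b=-779/3855 c=9151/5140 d=-2095/6168
  seg 4: a=0 b=21923/7710 c=-331/1285 d=331/7710
S(17/4) = 36113/32896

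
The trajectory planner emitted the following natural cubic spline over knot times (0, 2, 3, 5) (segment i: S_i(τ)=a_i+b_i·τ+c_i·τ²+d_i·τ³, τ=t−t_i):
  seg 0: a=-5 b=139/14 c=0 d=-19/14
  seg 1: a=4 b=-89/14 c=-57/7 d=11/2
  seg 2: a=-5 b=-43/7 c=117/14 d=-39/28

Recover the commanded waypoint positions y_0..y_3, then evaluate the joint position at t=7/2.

y_0=-5 y_1=4 y_2=-5 y_3=5
S(7/2) = -197/32

y_0 = S_0(0) = a_0 = -5
y_1 = S_1(0) = a_1 = 4
y_2 = S_2(0) = a_2 = -5
y_3 = S_2(2) = 5
t_q=7/2 is in segment 2 (τ=1/2); S_2(τ)=-197/32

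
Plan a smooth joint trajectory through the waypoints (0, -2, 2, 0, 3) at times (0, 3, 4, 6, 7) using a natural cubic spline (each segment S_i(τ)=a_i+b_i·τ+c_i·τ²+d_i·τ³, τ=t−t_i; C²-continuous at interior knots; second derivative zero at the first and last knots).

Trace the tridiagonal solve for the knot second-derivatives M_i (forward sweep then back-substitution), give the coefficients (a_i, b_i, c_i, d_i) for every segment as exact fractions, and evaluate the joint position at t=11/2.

  seg 0: a=0 b=-1093/375 c=0 d=281/1125
  seg 1: a=-2 b=1436/375 c=281/125 d=-779/375
  seg 2: a=2 b=157/75 c=-498/125 d=457/375
  seg 3: a=0 b=293/375 c=416/125 d=-416/375
S(11/2) = 289/1000

Δ: Δ0=-2/3, Δ1=4, Δ2=-1, Δ3=3
row 1: diag=8, rhs=28; c'=1/8, d'=7/2
row 2: denom=6−1·1/8=47/8; d'=(-30−1·7/2)/(47/8)=-268/47
row 3: denom=6−2·16/47=250/47; d'=(24−2·-268/47)/(250/47)=832/125
back: M3=832/125
back: M2=-268/47−16/47·832/125=-996/125
back: M1=7/2−1/8·-996/125=562/125
M: M0=0, M1=562/125, M2=-996/125, M3=832/125, M4=0
seg 0: a=0, c=M0/2=0, d=(M1−M0)/(6·3)=281/1125, b=Δ0−h0·(2M0+M1)/6=-1093/375
seg 1: a=-2, c=M1/2=281/125, d=(M2−M1)/(6·1)=-779/375, b=Δ1−h1·(2M1+M2)/6=1436/375
seg 2: a=2, c=M2/2=-498/125, d=(M3−M2)/(6·2)=457/375, b=Δ2−h2·(2M2+M3)/6=157/75
seg 3: a=0, c=M3/2=416/125, d=(M4−M3)/(6·1)=-416/375, b=Δ3−h3·(2M3+M4)/6=293/375
t_q=11/2 → seg 2, τ=3/2; S=2+157/75·τ+-498/125·τ²+457/375·τ³=289/1000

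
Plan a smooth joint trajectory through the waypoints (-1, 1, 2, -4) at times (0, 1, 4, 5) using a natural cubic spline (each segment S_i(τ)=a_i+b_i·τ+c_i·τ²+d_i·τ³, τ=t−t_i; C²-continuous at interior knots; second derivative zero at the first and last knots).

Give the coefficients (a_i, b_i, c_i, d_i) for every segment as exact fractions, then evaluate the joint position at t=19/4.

Δ: Δ0=2, Δ1=1/3, Δ2=-6
row 1: diag=8, rhs=-10; c'=3/8, d'=-5/4
row 2: denom=8−3·3/8=55/8; d'=(-38−3·-5/4)/(55/8)=-274/55
back: M2=-274/55
back: M1=-5/4−3/8·-274/55=34/55
M: M0=0, M1=34/55, M2=-274/55, M3=0
seg 0: a=-1, c=M0/2=0, d=(M1−M0)/(6·1)=17/165, b=Δ0−h0·(2M0+M1)/6=313/165
seg 1: a=1, c=M1/2=17/55, d=(M2−M1)/(6·3)=-14/45, b=Δ1−h1·(2M1+M2)/6=364/165
seg 2: a=2, c=M2/2=-137/55, d=(M3−M2)/(6·1)=137/165, b=Δ2−h2·(2M2+M3)/6=-716/165
t_q=19/4 → seg 2, τ=3/4; S=2+-716/165·τ+-137/55·τ²+137/165·τ³=-1623/704

  seg 0: a=-1 b=313/165 c=0 d=17/165
  seg 1: a=1 b=364/165 c=17/55 d=-14/45
  seg 2: a=2 b=-716/165 c=-137/55 d=137/165
S(19/4) = -1623/704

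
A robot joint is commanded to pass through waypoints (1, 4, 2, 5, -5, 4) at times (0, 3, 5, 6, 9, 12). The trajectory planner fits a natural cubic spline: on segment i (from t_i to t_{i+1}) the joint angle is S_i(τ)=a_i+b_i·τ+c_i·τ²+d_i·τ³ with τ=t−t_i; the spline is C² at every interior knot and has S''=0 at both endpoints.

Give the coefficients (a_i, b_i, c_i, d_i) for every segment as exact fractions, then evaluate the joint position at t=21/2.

  seg 0: a=1 b=1745/792 c=0 d=-953/7128
  seg 1: a=4 b=-557/396 c=-953/792 d=557/792
  seg 2: a=2 b=293/132 c=2389/792 d=-161/72
  seg 3: a=5 b=1223/792 c=-731/198 d=4909/7128
  seg 4: a=-5 b=-797/396 c=1985/792 d=-1985/7128
S(21/2) = -2337/704

Δ: Δ0=1, Δ1=-1, Δ2=3, Δ3=-10/3, Δ4=3
row 1: diag=10, rhs=-12; c'=1/5, d'=-6/5
row 2: denom=6−2·1/5=28/5; d'=(24−2·-6/5)/(28/5)=33/7
row 3: denom=8−1·5/28=219/28; d'=(-38−1·33/7)/(219/28)=-1196/219
row 4: denom=12−3·28/73=792/73; d'=(38−3·-1196/219)/(792/73)=1985/396
back: M4=1985/396
back: M3=-1196/219−28/73·1985/396=-731/99
back: M2=33/7−5/28·-731/99=2389/396
back: M1=-6/5−1/5·2389/396=-953/396
M: M0=0, M1=-953/396, M2=2389/396, M3=-731/99, M4=1985/396, M5=0
seg 0: a=1, c=M0/2=0, d=(M1−M0)/(6·3)=-953/7128, b=Δ0−h0·(2M0+M1)/6=1745/792
seg 1: a=4, c=M1/2=-953/792, d=(M2−M1)/(6·2)=557/792, b=Δ1−h1·(2M1+M2)/6=-557/396
seg 2: a=2, c=M2/2=2389/792, d=(M3−M2)/(6·1)=-161/72, b=Δ2−h2·(2M2+M3)/6=293/132
seg 3: a=5, c=M3/2=-731/198, d=(M4−M3)/(6·3)=4909/7128, b=Δ3−h3·(2M3+M4)/6=1223/792
seg 4: a=-5, c=M4/2=1985/792, d=(M5−M4)/(6·3)=-1985/7128, b=Δ4−h4·(2M4+M5)/6=-797/396
t_q=21/2 → seg 4, τ=3/2; S=-5+-797/396·τ+1985/792·τ²+-1985/7128·τ³=-2337/704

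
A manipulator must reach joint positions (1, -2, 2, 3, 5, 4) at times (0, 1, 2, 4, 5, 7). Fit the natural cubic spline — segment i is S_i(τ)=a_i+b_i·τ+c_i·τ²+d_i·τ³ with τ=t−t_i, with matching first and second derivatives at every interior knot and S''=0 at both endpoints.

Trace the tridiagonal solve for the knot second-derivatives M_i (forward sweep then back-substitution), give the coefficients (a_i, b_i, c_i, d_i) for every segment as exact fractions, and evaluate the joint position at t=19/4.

Δ: Δ0=-3, Δ1=4, Δ2=1/2, Δ3=2, Δ4=-1/2
row 1: diag=4, rhs=42; c'=1/4, d'=21/2
row 2: denom=6−1·1/4=23/4; d'=(-21−1·21/2)/(23/4)=-126/23
row 3: denom=6−2·8/23=122/23; d'=(9−2·-126/23)/(122/23)=459/122
row 4: denom=6−1·23/122=709/122; d'=(-15−1·459/122)/(709/122)=-2289/709
back: M4=-2289/709
back: M3=459/122−23/122·-2289/709=3099/709
back: M2=-126/23−8/23·3099/709=-4962/709
back: M1=21/2−1/4·-4962/709=8685/709
M: M0=0, M1=8685/709, M2=-4962/709, M3=3099/709, M4=-2289/709, M5=0
seg 0: a=1, c=M0/2=0, d=(M1−M0)/(6·1)=2895/1418, b=Δ0−h0·(2M0+M1)/6=-7149/1418
seg 1: a=-2, c=M1/2=8685/1418, d=(M2−M1)/(6·1)=-4549/1418, b=Δ1−h1·(2M1+M2)/6=768/709
seg 2: a=2, c=M2/2=-2481/709, d=(M3−M2)/(6·2)=2687/2836, b=Δ2−h2·(2M2+M3)/6=5259/1418
seg 3: a=3, c=M3/2=3099/1418, d=(M4−M3)/(6·1)=-898/709, b=Δ3−h3·(2M3+M4)/6=1533/1418
seg 4: a=5, c=M4/2=-2289/1418, d=(M5−M4)/(6·2)=763/2836, b=Δ4−h4·(2M4+M5)/6=2343/1418
t_q=19/4 → seg 3, τ=3/4; S=3+1533/1418·τ+3099/1418·τ²+-898/709·τ³=25557/5672

  seg 0: a=1 b=-7149/1418 c=0 d=2895/1418
  seg 1: a=-2 b=768/709 c=8685/1418 d=-4549/1418
  seg 2: a=2 b=5259/1418 c=-2481/709 d=2687/2836
  seg 3: a=3 b=1533/1418 c=3099/1418 d=-898/709
  seg 4: a=5 b=2343/1418 c=-2289/1418 d=763/2836
S(19/4) = 25557/5672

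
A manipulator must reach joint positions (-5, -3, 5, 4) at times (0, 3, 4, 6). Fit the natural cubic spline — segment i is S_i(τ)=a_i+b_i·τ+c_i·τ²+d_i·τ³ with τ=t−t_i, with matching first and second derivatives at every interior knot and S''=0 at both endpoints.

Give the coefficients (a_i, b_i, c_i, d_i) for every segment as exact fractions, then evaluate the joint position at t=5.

Δ: Δ0=2/3, Δ1=8, Δ2=-1/2
row 1: diag=8, rhs=44; c'=1/8, d'=11/2
row 2: denom=6−1·1/8=47/8; d'=(-51−1·11/2)/(47/8)=-452/47
back: M2=-452/47
back: M1=11/2−1/8·-452/47=315/47
M: M0=0, M1=315/47, M2=-452/47, M3=0
seg 0: a=-5, c=M0/2=0, d=(M1−M0)/(6·3)=35/94, b=Δ0−h0·(2M0+M1)/6=-757/282
seg 1: a=-3, c=M1/2=315/94, d=(M2−M1)/(6·1)=-767/282, b=Δ1−h1·(2M1+M2)/6=1039/141
seg 2: a=5, c=M2/2=-226/47, d=(M3−M2)/(6·2)=113/141, b=Δ2−h2·(2M2+M3)/6=1667/282
t_q=5 → seg 2, τ=1; S=5+1667/282·τ+-226/47·τ²+113/141·τ³=649/94

  seg 0: a=-5 b=-757/282 c=0 d=35/94
  seg 1: a=-3 b=1039/141 c=315/94 d=-767/282
  seg 2: a=5 b=1667/282 c=-226/47 d=113/141
S(5) = 649/94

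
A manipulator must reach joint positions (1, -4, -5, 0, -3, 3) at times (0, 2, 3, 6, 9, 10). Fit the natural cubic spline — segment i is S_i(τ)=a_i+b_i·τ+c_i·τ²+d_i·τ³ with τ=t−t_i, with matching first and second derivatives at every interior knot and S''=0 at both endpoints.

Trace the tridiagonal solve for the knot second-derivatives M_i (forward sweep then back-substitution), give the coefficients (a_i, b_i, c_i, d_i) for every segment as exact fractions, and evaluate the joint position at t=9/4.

  seg 0: a=1 b=-20593/7314 c=0 d=577/7314
  seg 1: a=-4 b=-13669/7314 c=577/1219 d=2893/7314
  seg 2: a=-5 b=967/3657 c=4047/2438 d=-26167/65826
  seg 3: a=0 b=-3721/7314 c=-7013/3657 d=38485/65826
  seg 4: a=-3 b=13789/3657 c=8153/2438 d=-8153/7314
S(9/4) = -30063/6784

Δ: Δ0=-5/2, Δ1=-1, Δ2=5/3, Δ3=-1, Δ4=6
row 1: diag=6, rhs=9; c'=1/6, d'=3/2
row 2: denom=8−1·1/6=47/6; d'=(16−1·3/2)/(47/6)=87/47
row 3: denom=12−3·18/47=510/47; d'=(-16−3·87/47)/(510/47)=-1013/510
row 4: denom=8−3·47/170=1219/170; d'=(42−3·-1013/510)/(1219/170)=8153/1219
back: M4=8153/1219
back: M3=-1013/510−47/170·8153/1219=-14026/3657
back: M2=87/47−18/47·-14026/3657=4047/1219
back: M1=3/2−1/6·4047/1219=1154/1219
M: M0=0, M1=1154/1219, M2=4047/1219, M3=-14026/3657, M4=8153/1219, M5=0
seg 0: a=1, c=M0/2=0, d=(M1−M0)/(6·2)=577/7314, b=Δ0−h0·(2M0+M1)/6=-20593/7314
seg 1: a=-4, c=M1/2=577/1219, d=(M2−M1)/(6·1)=2893/7314, b=Δ1−h1·(2M1+M2)/6=-13669/7314
seg 2: a=-5, c=M2/2=4047/2438, d=(M3−M2)/(6·3)=-26167/65826, b=Δ2−h2·(2M2+M3)/6=967/3657
seg 3: a=0, c=M3/2=-7013/3657, d=(M4−M3)/(6·3)=38485/65826, b=Δ3−h3·(2M3+M4)/6=-3721/7314
seg 4: a=-3, c=M4/2=8153/2438, d=(M5−M4)/(6·1)=-8153/7314, b=Δ4−h4·(2M4+M5)/6=13789/3657
t_q=9/4 → seg 1, τ=1/4; S=-4+-13669/7314·τ+577/1219·τ²+2893/7314·τ³=-30063/6784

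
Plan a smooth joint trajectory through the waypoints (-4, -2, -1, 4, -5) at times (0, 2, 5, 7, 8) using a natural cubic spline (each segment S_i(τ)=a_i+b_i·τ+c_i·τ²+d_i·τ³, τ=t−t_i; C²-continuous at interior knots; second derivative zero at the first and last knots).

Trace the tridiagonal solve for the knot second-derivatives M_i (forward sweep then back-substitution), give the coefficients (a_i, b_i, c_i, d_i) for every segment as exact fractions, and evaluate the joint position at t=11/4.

  seg 0: a=-4 b=1195/759 c=0 d=-109/759
  seg 1: a=-2 b=-113/759 c=-218/253 d=776/2277
  seg 2: a=-1 b=2947/759 c=558/253 d=-8795/6072
  seg 3: a=4 b=-7099/1518 c=-6563/1012 d=6563/3036
S(11/4) = -1241/506

Δ: Δ0=1, Δ1=1/3, Δ2=5/2, Δ3=-9
row 1: diag=10, rhs=-4; c'=3/10, d'=-2/5
row 2: denom=10−3·3/10=91/10; d'=(13−3·-2/5)/(91/10)=142/91
row 3: denom=6−2·20/91=506/91; d'=(-69−2·142/91)/(506/91)=-6563/506
back: M3=-6563/506
back: M2=142/91−20/91·-6563/506=1116/253
back: M1=-2/5−3/10·1116/253=-436/253
M: M0=0, M1=-436/253, M2=1116/253, M3=-6563/506, M4=0
seg 0: a=-4, c=M0/2=0, d=(M1−M0)/(6·2)=-109/759, b=Δ0−h0·(2M0+M1)/6=1195/759
seg 1: a=-2, c=M1/2=-218/253, d=(M2−M1)/(6·3)=776/2277, b=Δ1−h1·(2M1+M2)/6=-113/759
seg 2: a=-1, c=M2/2=558/253, d=(M3−M2)/(6·2)=-8795/6072, b=Δ2−h2·(2M2+M3)/6=2947/759
seg 3: a=4, c=M3/2=-6563/1012, d=(M4−M3)/(6·1)=6563/3036, b=Δ3−h3·(2M3+M4)/6=-7099/1518
t_q=11/4 → seg 1, τ=3/4; S=-2+-113/759·τ+-218/253·τ²+776/2277·τ³=-1241/506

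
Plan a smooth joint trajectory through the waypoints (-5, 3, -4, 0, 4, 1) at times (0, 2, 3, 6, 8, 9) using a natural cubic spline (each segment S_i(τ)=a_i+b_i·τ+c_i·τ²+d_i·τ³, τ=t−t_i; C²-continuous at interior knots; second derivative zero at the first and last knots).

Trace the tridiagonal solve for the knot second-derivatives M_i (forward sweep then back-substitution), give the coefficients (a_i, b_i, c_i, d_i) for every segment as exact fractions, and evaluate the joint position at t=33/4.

Δ: Δ0=4, Δ1=-7, Δ2=4/3, Δ3=2, Δ4=-3
row 1: diag=6, rhs=-66; c'=1/6, d'=-11
row 2: denom=8−1·1/6=47/6; d'=(50−1·-11)/(47/6)=366/47
row 3: denom=10−3·18/47=416/47; d'=(4−3·366/47)/(416/47)=-35/16
row 4: denom=6−2·47/208=577/104; d'=(-30−2·-35/16)/(577/104)=-2665/577
back: M4=-2665/577
back: M3=-35/16−47/208·-2665/577=-660/577
back: M2=366/47−18/47·-660/577=4746/577
back: M1=-11−1/6·4746/577=-7138/577
M: M0=0, M1=-7138/577, M2=4746/577, M3=-660/577, M4=-2665/577, M5=0
seg 0: a=-5, c=M0/2=0, d=(M1−M0)/(6·2)=-3569/3462, b=Δ0−h0·(2M0+M1)/6=14062/1731
seg 1: a=3, c=M1/2=-3569/577, d=(M2−M1)/(6·1)=5942/1731, b=Δ1−h1·(2M1+M2)/6=-7352/1731
seg 2: a=-4, c=M2/2=2373/577, d=(M3−M2)/(6·3)=-901/1731, b=Δ2−h2·(2M2+M3)/6=-10940/1731
seg 3: a=0, c=M3/2=-330/577, d=(M4−M3)/(6·2)=-2005/6924, b=Δ3−h3·(2M3+M4)/6=7447/1731
seg 4: a=4, c=M4/2=-2665/1154, d=(M5−M4)/(6·1)=2665/3462, b=Δ4−h4·(2M4+M5)/6=-2528/1731
t_q=33/4 → seg 4, τ=1/4; S=4+-2528/1731·τ+-2665/1154·τ²+2665/3462·τ³=258687/73856

  seg 0: a=-5 b=14062/1731 c=0 d=-3569/3462
  seg 1: a=3 b=-7352/1731 c=-3569/577 d=5942/1731
  seg 2: a=-4 b=-10940/1731 c=2373/577 d=-901/1731
  seg 3: a=0 b=7447/1731 c=-330/577 d=-2005/6924
  seg 4: a=4 b=-2528/1731 c=-2665/1154 d=2665/3462
S(33/4) = 258687/73856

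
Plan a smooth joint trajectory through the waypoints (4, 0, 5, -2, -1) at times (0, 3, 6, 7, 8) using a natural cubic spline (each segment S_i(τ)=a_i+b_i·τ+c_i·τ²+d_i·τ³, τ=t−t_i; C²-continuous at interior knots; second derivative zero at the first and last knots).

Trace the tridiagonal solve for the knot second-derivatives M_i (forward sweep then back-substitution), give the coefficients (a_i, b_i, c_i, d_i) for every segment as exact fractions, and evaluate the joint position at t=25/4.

Δ: Δ0=-4/3, Δ1=5/3, Δ2=-7, Δ3=1
row 1: diag=12, rhs=18; c'=1/4, d'=3/2
row 2: denom=8−3·1/4=29/4; d'=(-52−3·3/2)/(29/4)=-226/29
row 3: denom=4−1·4/29=112/29; d'=(48−1·-226/29)/(112/29)=809/56
back: M3=809/56
back: M2=-226/29−4/29·809/56=-137/14
back: M1=3/2−1/4·-137/14=221/56
M: M0=0, M1=221/56, M2=-137/14, M3=809/56, M4=0
seg 0: a=4, c=M0/2=0, d=(M1−M0)/(6·3)=221/1008, b=Δ0−h0·(2M0+M1)/6=-1111/336
seg 1: a=0, c=M1/2=221/112, d=(M2−M1)/(6·3)=-769/1008, b=Δ1−h1·(2M1+M2)/6=439/168
seg 2: a=5, c=M2/2=-137/28, d=(M3−M2)/(6·1)=1357/336, b=Δ2−h2·(2M2+M3)/6=-295/48
seg 3: a=-2, c=M3/2=809/112, d=(M4−M3)/(6·1)=-809/336, b=Δ3−h3·(2M3+M4)/6=-641/168
t_q=25/4 → seg 2, τ=1/4; S=5+-295/48·τ+-137/28·τ²+1357/336·τ³=23087/7168

  seg 0: a=4 b=-1111/336 c=0 d=221/1008
  seg 1: a=0 b=439/168 c=221/112 d=-769/1008
  seg 2: a=5 b=-295/48 c=-137/28 d=1357/336
  seg 3: a=-2 b=-641/168 c=809/112 d=-809/336
S(25/4) = 23087/7168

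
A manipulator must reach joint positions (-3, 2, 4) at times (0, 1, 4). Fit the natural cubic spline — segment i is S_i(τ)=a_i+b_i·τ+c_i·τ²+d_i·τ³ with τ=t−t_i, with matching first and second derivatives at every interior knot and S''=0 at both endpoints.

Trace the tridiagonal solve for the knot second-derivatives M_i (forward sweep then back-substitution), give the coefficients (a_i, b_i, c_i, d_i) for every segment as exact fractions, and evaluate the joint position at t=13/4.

  seg 0: a=-3 b=133/24 c=0 d=-13/24
  seg 1: a=2 b=47/12 c=-13/8 d=13/72
S(13/4) = 2377/512

Δ: Δ0=5, Δ1=2/3
row 1: diag=8, rhs=-26; c'=3/8, d'=-13/4
back: M1=-13/4
M: M0=0, M1=-13/4, M2=0
seg 0: a=-3, c=M0/2=0, d=(M1−M0)/(6·1)=-13/24, b=Δ0−h0·(2M0+M1)/6=133/24
seg 1: a=2, c=M1/2=-13/8, d=(M2−M1)/(6·3)=13/72, b=Δ1−h1·(2M1+M2)/6=47/12
t_q=13/4 → seg 1, τ=9/4; S=2+47/12·τ+-13/8·τ²+13/72·τ³=2377/512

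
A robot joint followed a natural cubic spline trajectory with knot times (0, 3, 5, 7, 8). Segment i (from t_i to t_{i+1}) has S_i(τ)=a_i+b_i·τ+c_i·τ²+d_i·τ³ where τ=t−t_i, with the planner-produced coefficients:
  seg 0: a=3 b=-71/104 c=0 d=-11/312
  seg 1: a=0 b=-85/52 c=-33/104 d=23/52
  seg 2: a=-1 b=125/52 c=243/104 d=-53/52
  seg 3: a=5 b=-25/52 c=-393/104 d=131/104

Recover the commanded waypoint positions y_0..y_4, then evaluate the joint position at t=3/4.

y_0=3 y_1=0 y_2=-1 y_3=5 y_4=2
S(3/4) = 16461/6656

y_0 = S_0(0) = a_0 = 3
y_1 = S_1(0) = a_1 = 0
y_2 = S_2(0) = a_2 = -1
y_3 = S_3(0) = a_3 = 5
y_4 = S_3(1) = 2
t_q=3/4 is in segment 0 (τ=3/4); S_0(τ)=16461/6656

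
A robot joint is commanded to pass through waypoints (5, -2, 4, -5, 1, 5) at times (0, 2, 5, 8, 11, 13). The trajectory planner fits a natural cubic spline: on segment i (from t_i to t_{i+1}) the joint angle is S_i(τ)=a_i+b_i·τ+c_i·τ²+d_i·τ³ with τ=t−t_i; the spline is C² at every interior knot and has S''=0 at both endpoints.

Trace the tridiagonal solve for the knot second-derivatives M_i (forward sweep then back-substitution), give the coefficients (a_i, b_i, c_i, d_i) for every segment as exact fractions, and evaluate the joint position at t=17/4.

  seg 0: a=5 b=-12859/2538 c=0 d=497/1269
  seg 1: a=-2 b=-931/2538 c=994/423 d=-11885/22842
  seg 2: a=4 b=-401/1269 c=-5921/2538 d=233/486
  seg 3: a=-5 b=-3475/2538 c=2515/1269 d=-6539/22842
  seg 4: a=1 b=3544/1269 c=-503/846 d=503/5076
S(17/4) = 56747/18048

Δ: Δ0=-7/2, Δ1=2, Δ2=-3, Δ3=2, Δ4=2
row 1: diag=10, rhs=33; c'=3/10, d'=33/10
row 2: denom=12−3·3/10=111/10; d'=(-30−3·33/10)/(111/10)=-133/37
row 3: denom=12−3·10/37=414/37; d'=(30−3·-133/37)/(414/37)=503/138
row 4: denom=10−3·37/138=423/46; d'=(0−3·503/138)/(423/46)=-503/423
back: M4=-503/423
back: M3=503/138−37/138·-503/423=5030/1269
back: M2=-133/37−10/37·5030/1269=-5921/1269
back: M1=33/10−3/10·-5921/1269=1988/423
M: M0=0, M1=1988/423, M2=-5921/1269, M3=5030/1269, M4=-503/423, M5=0
seg 0: a=5, c=M0/2=0, d=(M1−M0)/(6·2)=497/1269, b=Δ0−h0·(2M0+M1)/6=-12859/2538
seg 1: a=-2, c=M1/2=994/423, d=(M2−M1)/(6·3)=-11885/22842, b=Δ1−h1·(2M1+M2)/6=-931/2538
seg 2: a=4, c=M2/2=-5921/2538, d=(M3−M2)/(6·3)=233/486, b=Δ2−h2·(2M2+M3)/6=-401/1269
seg 3: a=-5, c=M3/2=2515/1269, d=(M4−M3)/(6·3)=-6539/22842, b=Δ3−h3·(2M3+M4)/6=-3475/2538
seg 4: a=1, c=M4/2=-503/846, d=(M5−M4)/(6·2)=503/5076, b=Δ4−h4·(2M4+M5)/6=3544/1269
t_q=17/4 → seg 1, τ=9/4; S=-2+-931/2538·τ+994/423·τ²+-11885/22842·τ³=56747/18048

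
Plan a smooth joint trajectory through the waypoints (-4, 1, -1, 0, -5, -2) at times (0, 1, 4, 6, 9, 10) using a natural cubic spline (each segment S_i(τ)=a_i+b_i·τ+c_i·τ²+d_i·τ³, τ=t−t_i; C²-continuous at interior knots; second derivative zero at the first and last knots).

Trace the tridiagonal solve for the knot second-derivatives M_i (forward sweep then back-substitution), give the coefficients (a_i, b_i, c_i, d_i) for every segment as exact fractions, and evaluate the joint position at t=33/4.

Δ: Δ0=5, Δ1=-2/3, Δ2=1/2, Δ3=-5/3, Δ4=3
row 1: diag=8, rhs=-34; c'=3/8, d'=-17/4
row 2: denom=10−3·3/8=71/8; d'=(7−3·-17/4)/(71/8)=158/71
row 3: denom=10−2·16/71=678/71; d'=(-13−2·158/71)/(678/71)=-413/226
row 4: denom=8−3·71/226=1595/226; d'=(28−3·-413/226)/(1595/226)=7567/1595
back: M4=7567/1595
back: M3=-413/226−71/226·7567/1595=-5292/1595
back: M2=158/71−16/71·-5292/1595=4742/1595
back: M1=-17/4−3/8·4742/1595=-8557/1595
M: M0=0, M1=-8557/1595, M2=4742/1595, M3=-5292/1595, M4=7567/1595, M5=0
seg 0: a=-4, c=M0/2=0, d=(M1−M0)/(6·1)=-8557/9570, b=Δ0−h0·(2M0+M1)/6=56407/9570
seg 1: a=1, c=M1/2=-8557/3190, d=(M2−M1)/(6·3)=403/870, b=Δ1−h1·(2M1+M2)/6=15368/4785
seg 2: a=-1, c=M2/2=2371/1595, d=(M3−M2)/(6·2)=-173/330, b=Δ2−h2·(2M2+M3)/6=-3599/9570
seg 3: a=0, c=M3/2=-2646/1595, d=(M4−M3)/(6·3)=1169/2610, b=Δ3−h3·(2M3+M4)/6=-6899/9570
seg 4: a=-5, c=M4/2=7567/3190, d=(M5−M4)/(6·1)=-7567/9570, b=Δ4−h4·(2M4+M5)/6=6788/4785
t_q=33/4 → seg 3, τ=9/4; S=0+-6899/9570·τ+-2646/1595·τ²+1169/2610·τ³=-1004181/204160

  seg 0: a=-4 b=56407/9570 c=0 d=-8557/9570
  seg 1: a=1 b=15368/4785 c=-8557/3190 d=403/870
  seg 2: a=-1 b=-3599/9570 c=2371/1595 d=-173/330
  seg 3: a=0 b=-6899/9570 c=-2646/1595 d=1169/2610
  seg 4: a=-5 b=6788/4785 c=7567/3190 d=-7567/9570
S(33/4) = -1004181/204160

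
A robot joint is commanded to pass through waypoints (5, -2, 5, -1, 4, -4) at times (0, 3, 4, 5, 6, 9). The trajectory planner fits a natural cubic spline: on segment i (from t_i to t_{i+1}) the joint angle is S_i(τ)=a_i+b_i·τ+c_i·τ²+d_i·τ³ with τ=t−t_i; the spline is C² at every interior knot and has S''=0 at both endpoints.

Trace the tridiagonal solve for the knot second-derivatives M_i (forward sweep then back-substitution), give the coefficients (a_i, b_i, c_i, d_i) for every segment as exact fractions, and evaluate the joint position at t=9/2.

Δ: Δ0=-7/3, Δ1=7, Δ2=-6, Δ3=5, Δ4=-8/3
row 1: diag=8, rhs=56; c'=1/8, d'=7
row 2: denom=4−1·1/8=31/8; d'=(-78−1·7)/(31/8)=-680/31
row 3: denom=4−1·8/31=116/31; d'=(66−1·-680/31)/(116/31)=47/2
row 4: denom=8−1·31/116=897/116; d'=(-46−1·47/2)/(897/116)=-8062/897
back: M4=-8062/897
back: M3=47/2−31/116·-8062/897=23234/897
back: M2=-680/31−8/31·23234/897=-25672/897
back: M1=7−1/8·-25672/897=9488/897
M: M0=0, M1=9488/897, M2=-25672/897, M3=23234/897, M4=-8062/897, M5=0
seg 0: a=5, c=M0/2=0, d=(M1−M0)/(6·3)=4744/8073, b=Δ0−h0·(2M0+M1)/6=-2279/299
seg 1: a=-2, c=M1/2=4744/897, d=(M2−M1)/(6·1)=-5860/897, b=Δ1−h1·(2M1+M2)/6=2465/299
seg 2: a=5, c=M2/2=-12836/897, d=(M3−M2)/(6·1)=209/23, b=Δ2−h2·(2M2+M3)/6=-697/897
seg 3: a=-1, c=M3/2=11617/897, d=(M4−M3)/(6·1)=-5216/897, b=Δ3−h3·(2M3+M4)/6=-1916/897
seg 4: a=4, c=M4/2=-4031/897, d=(M5−M4)/(6·3)=4031/8073, b=Δ4−h4·(2M4+M5)/6=1890/299
t_q=9/2 → seg 2, τ=1/2; S=5+-697/897·τ+-12836/897·τ²+209/23·τ³=677/312

  seg 0: a=5 b=-2279/299 c=0 d=4744/8073
  seg 1: a=-2 b=2465/299 c=4744/897 d=-5860/897
  seg 2: a=5 b=-697/897 c=-12836/897 d=209/23
  seg 3: a=-1 b=-1916/897 c=11617/897 d=-5216/897
  seg 4: a=4 b=1890/299 c=-4031/897 d=4031/8073
S(9/2) = 677/312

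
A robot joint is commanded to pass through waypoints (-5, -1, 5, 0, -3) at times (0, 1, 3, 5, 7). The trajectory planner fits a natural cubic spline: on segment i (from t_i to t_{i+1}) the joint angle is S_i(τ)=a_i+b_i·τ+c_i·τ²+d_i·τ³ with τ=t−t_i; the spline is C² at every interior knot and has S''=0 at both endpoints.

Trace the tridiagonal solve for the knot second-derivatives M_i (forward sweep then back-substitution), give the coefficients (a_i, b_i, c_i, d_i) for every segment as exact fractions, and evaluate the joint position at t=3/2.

  seg 0: a=-5 b=160/41 c=0 d=4/41
  seg 1: a=-1 b=172/41 c=12/41 d=-73/164
  seg 2: a=5 b=1/41 c=-195/82 d=183/328
  seg 3: a=0 b=-229/82 c=159/164 d=-53/328
S(3/2) = 1463/1312

Δ: Δ0=4, Δ1=3, Δ2=-5/2, Δ3=-3/2
row 1: diag=6, rhs=-6; c'=1/3, d'=-1
row 2: denom=8−2·1/3=22/3; d'=(-33−2·-1)/(22/3)=-93/22
row 3: denom=8−2·3/11=82/11; d'=(6−2·-93/22)/(82/11)=159/82
back: M3=159/82
back: M2=-93/22−3/11·159/82=-195/41
back: M1=-1−1/3·-195/41=24/41
M: M0=0, M1=24/41, M2=-195/41, M3=159/82, M4=0
seg 0: a=-5, c=M0/2=0, d=(M1−M0)/(6·1)=4/41, b=Δ0−h0·(2M0+M1)/6=160/41
seg 1: a=-1, c=M1/2=12/41, d=(M2−M1)/(6·2)=-73/164, b=Δ1−h1·(2M1+M2)/6=172/41
seg 2: a=5, c=M2/2=-195/82, d=(M3−M2)/(6·2)=183/328, b=Δ2−h2·(2M2+M3)/6=1/41
seg 3: a=0, c=M3/2=159/164, d=(M4−M3)/(6·2)=-53/328, b=Δ3−h3·(2M3+M4)/6=-229/82
t_q=3/2 → seg 1, τ=1/2; S=-1+172/41·τ+12/41·τ²+-73/164·τ³=1463/1312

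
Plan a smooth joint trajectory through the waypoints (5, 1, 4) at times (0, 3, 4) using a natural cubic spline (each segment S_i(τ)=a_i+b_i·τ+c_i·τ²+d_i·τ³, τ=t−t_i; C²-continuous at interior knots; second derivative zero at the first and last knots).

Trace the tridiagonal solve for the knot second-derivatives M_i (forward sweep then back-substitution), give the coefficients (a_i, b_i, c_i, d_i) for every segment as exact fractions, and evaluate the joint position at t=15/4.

  seg 0: a=5 b=-71/24 c=0 d=13/72
  seg 1: a=1 b=23/12 c=13/8 d=-13/24
S(15/4) = 1599/512

Δ: Δ0=-4/3, Δ1=3
row 1: diag=8, rhs=26; c'=1/8, d'=13/4
back: M1=13/4
M: M0=0, M1=13/4, M2=0
seg 0: a=5, c=M0/2=0, d=(M1−M0)/(6·3)=13/72, b=Δ0−h0·(2M0+M1)/6=-71/24
seg 1: a=1, c=M1/2=13/8, d=(M2−M1)/(6·1)=-13/24, b=Δ1−h1·(2M1+M2)/6=23/12
t_q=15/4 → seg 1, τ=3/4; S=1+23/12·τ+13/8·τ²+-13/24·τ³=1599/512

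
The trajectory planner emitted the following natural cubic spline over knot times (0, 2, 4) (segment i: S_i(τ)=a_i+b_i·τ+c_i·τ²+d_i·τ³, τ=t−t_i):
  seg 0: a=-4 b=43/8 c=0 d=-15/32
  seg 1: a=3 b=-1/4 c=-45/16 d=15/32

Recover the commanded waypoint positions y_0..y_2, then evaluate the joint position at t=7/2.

y_0=-4 y_1=3 y_2=-5
S(7/2) = -543/256

y_0 = S_0(0) = a_0 = -4
y_1 = S_1(0) = a_1 = 3
y_2 = S_1(2) = -5
t_q=7/2 is in segment 1 (τ=3/2); S_1(τ)=-543/256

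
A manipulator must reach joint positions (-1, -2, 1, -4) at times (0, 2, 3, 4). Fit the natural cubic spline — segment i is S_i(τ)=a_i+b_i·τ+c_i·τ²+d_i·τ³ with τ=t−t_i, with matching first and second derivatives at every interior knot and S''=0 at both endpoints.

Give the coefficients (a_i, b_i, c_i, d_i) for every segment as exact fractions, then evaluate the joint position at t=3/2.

Δ: Δ0=-1/2, Δ1=3, Δ2=-5
row 1: diag=6, rhs=21; c'=1/6, d'=7/2
row 2: denom=4−1·1/6=23/6; d'=(-48−1·7/2)/(23/6)=-309/23
back: M2=-309/23
back: M1=7/2−1/6·-309/23=132/23
M: M0=0, M1=132/23, M2=-309/23, M3=0
seg 0: a=-1, c=M0/2=0, d=(M1−M0)/(6·2)=11/23, b=Δ0−h0·(2M0+M1)/6=-111/46
seg 1: a=-2, c=M1/2=66/23, d=(M2−M1)/(6·1)=-147/46, b=Δ1−h1·(2M1+M2)/6=153/46
seg 2: a=1, c=M2/2=-309/46, d=(M3−M2)/(6·1)=103/46, b=Δ2−h2·(2M2+M3)/6=-12/23
t_q=3/2 → seg 0, τ=3/2; S=-1+-111/46·τ+0·τ²+11/23·τ³=-553/184

  seg 0: a=-1 b=-111/46 c=0 d=11/23
  seg 1: a=-2 b=153/46 c=66/23 d=-147/46
  seg 2: a=1 b=-12/23 c=-309/46 d=103/46
S(3/2) = -553/184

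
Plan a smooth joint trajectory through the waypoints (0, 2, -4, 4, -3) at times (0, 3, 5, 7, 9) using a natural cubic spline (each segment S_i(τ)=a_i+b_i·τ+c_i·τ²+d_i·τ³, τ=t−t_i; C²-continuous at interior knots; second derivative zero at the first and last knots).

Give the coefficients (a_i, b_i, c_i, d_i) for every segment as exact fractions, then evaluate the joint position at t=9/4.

Δ: Δ0=2/3, Δ1=-3, Δ2=4, Δ3=-7/2
row 1: diag=10, rhs=-22; c'=1/5, d'=-11/5
row 2: denom=8−2·1/5=38/5; d'=(42−2·-11/5)/(38/5)=116/19
row 3: denom=8−2·5/19=142/19; d'=(-45−2·116/19)/(142/19)=-1087/142
back: M3=-1087/142
back: M2=116/19−5/19·-1087/142=1153/142
back: M1=-11/5−1/5·1153/142=-543/142
M: M0=0, M1=-543/142, M2=1153/142, M3=-1087/142, M4=0
seg 0: a=0, c=M0/2=0, d=(M1−M0)/(6·3)=-181/852, b=Δ0−h0·(2M0+M1)/6=2197/852
seg 1: a=2, c=M1/2=-543/284, d=(M2−M1)/(6·2)=212/213, b=Δ1−h1·(2M1+M2)/6=-1345/426
seg 2: a=-4, c=M2/2=1153/284, d=(M3−M2)/(6·2)=-280/213, b=Δ2−h2·(2M2+M3)/6=485/426
seg 3: a=4, c=M3/2=-1087/284, d=(M4−M3)/(6·2)=1087/1704, b=Δ3−h3·(2M3+M4)/6=683/426
t_q=9/4 → seg 0, τ=9/4; S=0+2197/852·τ+0·τ²+-181/852·τ³=61473/18176

  seg 0: a=0 b=2197/852 c=0 d=-181/852
  seg 1: a=2 b=-1345/426 c=-543/284 d=212/213
  seg 2: a=-4 b=485/426 c=1153/284 d=-280/213
  seg 3: a=4 b=683/426 c=-1087/284 d=1087/1704
S(9/4) = 61473/18176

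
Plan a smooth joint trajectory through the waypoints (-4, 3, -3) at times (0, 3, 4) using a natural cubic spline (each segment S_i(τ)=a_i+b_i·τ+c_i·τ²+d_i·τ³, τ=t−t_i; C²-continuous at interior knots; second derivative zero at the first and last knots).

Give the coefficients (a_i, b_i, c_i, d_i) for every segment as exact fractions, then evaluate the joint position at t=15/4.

Δ: Δ0=7/3, Δ1=-6
row 1: diag=8, rhs=-50; c'=1/8, d'=-25/4
back: M1=-25/4
M: M0=0, M1=-25/4, M2=0
seg 0: a=-4, c=M0/2=0, d=(M1−M0)/(6·3)=-25/72, b=Δ0−h0·(2M0+M1)/6=131/24
seg 1: a=3, c=M1/2=-25/8, d=(M2−M1)/(6·1)=25/24, b=Δ1−h1·(2M1+M2)/6=-47/12
t_q=15/4 → seg 1, τ=3/4; S=3+-47/12·τ+-25/8·τ²+25/24·τ³=-643/512

  seg 0: a=-4 b=131/24 c=0 d=-25/72
  seg 1: a=3 b=-47/12 c=-25/8 d=25/24
S(15/4) = -643/512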